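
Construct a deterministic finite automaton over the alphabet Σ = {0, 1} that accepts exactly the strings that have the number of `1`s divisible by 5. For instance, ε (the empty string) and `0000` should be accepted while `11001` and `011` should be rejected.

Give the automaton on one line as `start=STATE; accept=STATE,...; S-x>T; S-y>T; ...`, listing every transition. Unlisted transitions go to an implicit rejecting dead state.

Keep the running count of `1`s modulo 5: each `1` advances along the cycle S0 → S1 → S2 → S3 → S4 → S0 while other symbols loop. Accept at S0.
        0   1  
>* S0   S0  S1 
   S1   S1  S2 
   S2   S2  S3 
   S3   S3  S4 
   S4   S4  S0 
(> = start, * = accepting)

start=S0; accept=S0; S0-0>S0; S0-1>S1; S1-0>S1; S1-1>S2; S2-0>S2; S2-1>S3; S3-0>S3; S3-1>S4; S4-0>S4; S4-1>S0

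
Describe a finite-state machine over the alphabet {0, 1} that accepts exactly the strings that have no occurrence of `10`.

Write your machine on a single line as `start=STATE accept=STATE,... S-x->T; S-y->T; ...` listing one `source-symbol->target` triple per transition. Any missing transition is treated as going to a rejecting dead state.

start=q0; accept=q0,q1; q0-0->q0; q0-1->q1; q1-0->q2; q1-1->q1; q2-0->q2; q2-1->q2

Track partial matches of the forbidden pattern `10`. State q2 is a dead state reached once `10` has occurred; every other state accepts. q0 means no part of `10` is currently matched.
        0   1  
>* q0   q0  q1 
 * q1   q2  q1 
   q2   q2  q2 
(> = start, * = accepting)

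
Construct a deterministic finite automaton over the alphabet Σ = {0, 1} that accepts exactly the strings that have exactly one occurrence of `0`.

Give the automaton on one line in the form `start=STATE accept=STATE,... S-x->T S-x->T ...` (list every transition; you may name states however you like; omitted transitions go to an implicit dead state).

Count `0`s, saturating at 2: state s0 means no `0` yet, s1 means one `0` seen, s2 means more than one. Each `0` increments (capped at s2); other symbols loop. Accept from {s1}.
With 3 states:
        0   1  
>  s0   s1  s0 
 * s1   s2  s1 
   s2   s2  s2 
(> = start, * = accepting)

start=s0 accept=s1 s0-0->s1 s0-1->s0 s1-0->s2 s1-1->s1 s2-0->s2 s2-1->s2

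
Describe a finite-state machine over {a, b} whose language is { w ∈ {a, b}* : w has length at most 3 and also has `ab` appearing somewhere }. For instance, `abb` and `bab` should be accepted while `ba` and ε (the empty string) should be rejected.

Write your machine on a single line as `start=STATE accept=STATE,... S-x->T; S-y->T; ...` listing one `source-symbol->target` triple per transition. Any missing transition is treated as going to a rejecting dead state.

Run two small machines in parallel and take their product. One (5 states) tracks the input length, saturating at 4; the other (3 states) tracks whether and how much of `ab` has been seen. Each combined state is a pair, one component from each; accept when both components accept.
With 12 states:
          a    b  
>  S0     S1   S2 
   S1     S3   S4 
   S2     S3   S5 
   S3     S6   S7 
 * S4     S7   S7 
   S5     S6   S8 
   S6     S9  S10 
 * S7    S10  S10 
   S8     S9  S11 
   S9     S9  S10 
   S10   S10  S10 
   S11    S9  S11 
(> = start, * = accepting)

start=S0; accept=S4,S7; S0-a->S1; S0-b->S2; S1-a->S3; S1-b->S4; S2-a->S3; S2-b->S5; S3-a->S6; S3-b->S7; S4-a->S7; S4-b->S7; S5-a->S6; S5-b->S8; S6-a->S9; S6-b->S10; S7-a->S10; S7-b->S10; S8-a->S9; S8-b->S11; S9-a->S9; S9-b->S10; S10-a->S10; S10-b->S10; S11-a->S9; S11-b->S11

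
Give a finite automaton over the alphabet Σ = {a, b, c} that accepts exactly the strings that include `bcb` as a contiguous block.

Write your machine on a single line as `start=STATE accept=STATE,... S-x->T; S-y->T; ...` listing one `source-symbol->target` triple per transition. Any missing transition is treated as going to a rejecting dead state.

Track how much of `bcb` has been matched so far: state s0 is no progress, s3 is the absorbing accept state reached once `bcb` has occurred. Intermediate states record partial matches; on a mismatch, fall back to the longest reusable overlap.
A 4-state machine:
        a   b   c  
>  s0   s0  s1  s0 
   s1   s0  s1  s2 
   s2   s0  s3  s0 
 * s3   s3  s3  s3 
(> = start, * = accepting)

start=s0; accept=s3; s0-a->s0; s0-b->s1; s0-c->s0; s1-a->s0; s1-b->s1; s1-c->s2; s2-a->s0; s2-b->s3; s2-c->s0; s3-a->s3; s3-b->s3; s3-c->s3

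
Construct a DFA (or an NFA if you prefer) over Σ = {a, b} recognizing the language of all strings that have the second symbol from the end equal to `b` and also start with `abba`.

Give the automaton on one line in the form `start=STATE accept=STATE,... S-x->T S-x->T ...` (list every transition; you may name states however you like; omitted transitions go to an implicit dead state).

Run two small machines in parallel and take their product. The first has 7 states tracking the last 2 symbols read; the second has 6 states tracking whether the input so far still matches the prefix `abba`. A product state is a pair (one from each), accepting exactly when both do. After merging equivalent states the machine shrinks.
With 9 states:
        a   b  
>  S0   S1  S2 
   S1   S2  S3 
   S2   S2  S2 
   S3   S2  S4 
   S4   S5  S2 
 * S5   S6  S7 
   S6   S6  S7 
   S7   S5  S8 
 * S8   S5  S8 
(> = start, * = accepting)

start=S0 accept=S5,S8 S0-a->S1 S0-b->S2 S1-a->S2 S1-b->S3 S2-a->S2 S2-b->S2 S3-a->S2 S3-b->S4 S4-a->S5 S4-b->S2 S5-a->S6 S5-b->S7 S6-a->S6 S6-b->S7 S7-a->S5 S7-b->S8 S8-a->S5 S8-b->S8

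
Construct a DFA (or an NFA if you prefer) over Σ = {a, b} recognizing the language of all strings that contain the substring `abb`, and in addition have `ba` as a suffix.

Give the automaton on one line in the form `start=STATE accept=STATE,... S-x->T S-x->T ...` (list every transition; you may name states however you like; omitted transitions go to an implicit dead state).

Run two small machines in parallel and take their product. The first has 4 states tracking whether and how much of `abb` has been seen; the second has 3 states tracking how much of the suffix `ba` has currently been matched. A product state is a pair (one from each), accepting exactly when both do. Equivalent product states are then merged.
A 6-state machine:
        a   b  
>  q0   q1  q0 
   q1   q1  q2 
   q2   q1  q3 
   q3   q4  q3 
 * q4   q5  q3 
   q5   q5  q3 
(> = start, * = accepting)

start=q0 accept=q4 q0-a->q1 q0-b->q0 q1-a->q1 q1-b->q2 q2-a->q1 q2-b->q3 q3-a->q4 q3-b->q3 q4-a->q5 q4-b->q3 q5-a->q5 q5-b->q3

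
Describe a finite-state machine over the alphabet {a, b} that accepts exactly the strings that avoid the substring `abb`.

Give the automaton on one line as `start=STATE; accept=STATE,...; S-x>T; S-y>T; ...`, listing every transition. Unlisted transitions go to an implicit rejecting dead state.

This is the complement of 'contains `abb`'. Use the same substring-matching states — s0 through s3 holding how much of `abb` has just been matched — but flip the accepting set: everything except the trap s3 accepts.
With 4 states:
        a   b  
>* s0   s1  s0 
 * s1   s1  s2 
 * s2   s1  s3 
   s3   s3  s3 
(> = start, * = accepting)

start=s0; accept=s0,s1,s2; s0-a>s1; s0-b>s0; s1-a>s1; s1-b>s2; s2-a>s1; s2-b>s3; s3-a>s3; s3-b>s3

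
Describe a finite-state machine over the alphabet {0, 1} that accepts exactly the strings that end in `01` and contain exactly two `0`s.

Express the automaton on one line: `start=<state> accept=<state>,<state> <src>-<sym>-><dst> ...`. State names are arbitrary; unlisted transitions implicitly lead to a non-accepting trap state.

Handle the two conditions separately and then intersect. The first has 3 states tracking how much of the suffix `01` has currently been matched; the second has 4 states tracking the count of `0`s, saturating at 3. A product state is a pair (one from each), accepting exactly when both do. After merging equivalent states the machine shrinks.
A 5-state machine:
        0   1  
>  q0   q1  q0 
   q1   q2  q1 
   q2   q3  q4 
   q3   q3  q3 
 * q4   q3  q3 
(> = start, * = accepting)

start=q0 accept=q4 q0-0->q1 q0-1->q0 q1-0->q2 q1-1->q1 q2-0->q3 q2-1->q4 q3-0->q3 q3-1->q3 q4-0->q3 q4-1->q3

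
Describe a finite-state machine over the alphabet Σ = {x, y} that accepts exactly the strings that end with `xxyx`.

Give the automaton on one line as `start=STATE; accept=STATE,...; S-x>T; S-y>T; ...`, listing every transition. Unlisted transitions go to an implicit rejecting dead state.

start=q0; accept=q4; q0-x>q1; q0-y>q0; q1-x>q2; q1-y>q0; q2-x>q2; q2-y>q3; q3-x>q4; q3-y>q0; q4-x>q2; q4-y>q0

Remember how much of `xxyx` the current input suffix matches. State q0 means no match yet; q1 means the last symbol is `x`; q2 means the last 2 symbols are `xx`; q3 means the last 3 symbols are `xxy`; q4 means the last 4 symbols are `xxyx`. Only q4 accepts. On a mismatch, fall back to the longest proper suffix that is still a prefix of `xxyx`.
5 states suffice.
        x   y  
>  q0   q1  q0 
   q1   q2  q0 
   q2   q2  q3 
   q3   q4  q0 
 * q4   q2  q0 
(> = start, * = accepting)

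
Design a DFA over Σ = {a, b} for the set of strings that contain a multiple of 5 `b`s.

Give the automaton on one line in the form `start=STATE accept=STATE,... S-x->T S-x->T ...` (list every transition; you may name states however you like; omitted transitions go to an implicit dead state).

start=s0 accept=s0 s0-a->s0 s0-b->s1 s1-a->s1 s1-b->s2 s2-a->s2 s2-b->s3 s3-a->s3 s3-b->s4 s4-a->s4 s4-b->s0

The only thing that matters is how many `b`s have appeared, reduced mod 5. Use one state per residue: s0 for 0, …, s4 for 4. Reading `b` moves to the next residue; anything else stays put. s0 is accepting.
With 5 states:
        a   b  
>* s0   s0  s1 
   s1   s1  s2 
   s2   s2  s3 
   s3   s3  s4 
   s4   s4  s0 
(> = start, * = accepting)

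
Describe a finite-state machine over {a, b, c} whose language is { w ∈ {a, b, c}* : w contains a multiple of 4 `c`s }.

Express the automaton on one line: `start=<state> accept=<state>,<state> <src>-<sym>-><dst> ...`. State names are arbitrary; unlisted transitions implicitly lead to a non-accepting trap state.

The only thing that matters is how many `c`s have appeared, reduced mod 4. Use one state per residue: s0 for 0, …, s3 for 3. Reading `c` moves to the next residue; anything else stays put. s0 is accepting.
4 states suffice.
        a   b   c  
>* s0   s0  s0  s1 
   s1   s1  s1  s2 
   s2   s2  s2  s3 
   s3   s3  s3  s0 
(> = start, * = accepting)

start=s0 accept=s0 s0-a->s0 s0-b->s0 s0-c->s1 s1-a->s1 s1-b->s1 s1-c->s2 s2-a->s2 s2-b->s2 s2-c->s3 s3-a->s3 s3-b->s3 s3-c->s0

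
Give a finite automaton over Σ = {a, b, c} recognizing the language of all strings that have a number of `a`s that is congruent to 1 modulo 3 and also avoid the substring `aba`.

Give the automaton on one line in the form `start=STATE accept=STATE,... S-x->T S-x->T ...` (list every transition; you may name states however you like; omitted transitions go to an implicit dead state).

start=s0 accept=s1,s3,s4 s0-a->s1 s0-b->s0 s0-c->s0 s1-a->s2 s1-b->s3 s1-c->s4 s2-a->s5 s2-b->s6 s2-c->s7 s3-a->s8 s3-b->s4 s3-c->s4 s4-a->s2 s4-b->s4 s4-c->s4 s5-a->s1 s5-b->s9 s5-c->s0 s6-a->s8 s6-b->s7 s6-c->s7 s7-a->s5 s7-b->s7 s7-c->s7 s8-a->s8 s8-b->s8 s8-c->s8 s9-a->s8 s9-b->s0 s9-c->s0

Build one automaton per condition and run them in lockstep. The first has 3 states tracking the count of `a`s modulo 3; the second has 4 states tracking partial matches of the forbidden pattern `aba`. A product state is a pair (one from each), accepting exactly when both do. Minimizing collapses redundant product states.
With 10 states:
        a   b   c  
>  s0   s1  s0  s0 
 * s1   s2  s3  s4 
   s2   s5  s6  s7 
 * s3   s8  s4  s4 
 * s4   s2  s4  s4 
   s5   s1  s9  s0 
   s6   s8  s7  s7 
   s7   s5  s7  s7 
   s8   s8  s8  s8 
   s9   s8  s0  s0 
(> = start, * = accepting)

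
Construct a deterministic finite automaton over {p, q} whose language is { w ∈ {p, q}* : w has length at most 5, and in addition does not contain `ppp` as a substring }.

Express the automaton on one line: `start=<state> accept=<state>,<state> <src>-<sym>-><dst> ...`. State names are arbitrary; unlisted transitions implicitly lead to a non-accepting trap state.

start=s0 accept=s0,s1,s2,s3,s4,s5,s7,s8,s9,s10,s11,s12 s0-p->s1 s0-q->s2 s1-p->s3 s1-q->s4 s2-p->s5 s2-q->s4 s3-p->s6 s3-q->s7 s4-p->s8 s4-q->s7 s5-p->s9 s5-q->s7 s6-p->s6 s6-q->s6 s7-p->s10 s7-q->s10 s8-p->s11 s8-q->s10 s9-p->s6 s9-q->s10 s10-p->s12 s10-q->s12 s11-p->s6 s11-q->s12 s12-p->s6 s12-q->s6

Handle the two conditions separately and then intersect. One (7 states) tracks the input length, saturating at 6; the other (4 states) tracks partial matches of the forbidden pattern `ppp`. Each combined state is a pair, one component from each; accept when both components accept. Equivalent product states are then merged.
A 13-state machine:
          p    q  
>* s0     s1   s2 
 * s1     s3   s4 
 * s2     s5   s4 
 * s3     s6   s7 
 * s4     s8   s7 
 * s5     s9   s7 
   s6     s6   s6 
 * s7    s10  s10 
 * s8    s11  s10 
 * s9     s6  s10 
 * s10   s12  s12 
 * s11    s6  s12 
 * s12    s6   s6 
(> = start, * = accepting)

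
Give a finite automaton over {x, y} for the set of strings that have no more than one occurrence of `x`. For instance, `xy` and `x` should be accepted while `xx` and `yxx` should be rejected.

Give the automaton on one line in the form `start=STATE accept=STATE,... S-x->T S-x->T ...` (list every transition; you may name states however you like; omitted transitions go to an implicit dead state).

start=A accept=A,B A-x->B A-y->A B-x->C B-y->B C-x->C C-y->C

Count `x`s, saturating at 2: state A means no `x` yet, B means one `x` seen, C means more than one. Each `x` increments (capped at C); other symbols loop. Accept from {A, B}.
A 3-state machine:
       x  y 
>* A   B  A 
 * B   C  B 
   C   C  C 
(> = start, * = accepting)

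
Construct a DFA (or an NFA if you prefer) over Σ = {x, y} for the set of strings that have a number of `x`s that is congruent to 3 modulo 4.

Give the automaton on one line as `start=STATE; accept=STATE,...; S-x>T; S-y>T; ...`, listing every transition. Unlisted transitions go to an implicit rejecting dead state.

Keep the running count of `x`s modulo 4: each `x` advances along the cycle A → B → C → D → A while other symbols loop. Accept at D.
A 4-state machine:
       x  y 
>  A   B  A 
   B   C  B 
   C   D  C 
 * D   A  D 
(> = start, * = accepting)

start=A; accept=D; A-x>B; A-y>A; B-x>C; B-y>B; C-x>D; C-y>C; D-x>A; D-y>D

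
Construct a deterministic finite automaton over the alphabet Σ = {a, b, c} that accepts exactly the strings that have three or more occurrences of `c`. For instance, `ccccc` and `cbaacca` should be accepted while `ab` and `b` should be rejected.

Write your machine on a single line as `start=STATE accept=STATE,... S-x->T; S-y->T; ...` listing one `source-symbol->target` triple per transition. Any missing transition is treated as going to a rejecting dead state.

Only the number of `c`s matters, and only up to 4. Make a chain q0 → q1 → q2 → q3 → q4 advanced by each `c` (with q4 absorbing); every other symbol self-loops. The accepting set is {q3, q4}.
With 5 states:
        a   b   c  
>  q0   q0  q0  q1 
   q1   q1  q1  q2 
   q2   q2  q2  q3 
 * q3   q3  q3  q4 
 * q4   q4  q4  q4 
(> = start, * = accepting)

start=q0; accept=q3,q4; q0-a->q0; q0-b->q0; q0-c->q1; q1-a->q1; q1-b->q1; q1-c->q2; q2-a->q2; q2-b->q2; q2-c->q3; q3-a->q3; q3-b->q3; q3-c->q4; q4-a->q4; q4-b->q4; q4-c->q4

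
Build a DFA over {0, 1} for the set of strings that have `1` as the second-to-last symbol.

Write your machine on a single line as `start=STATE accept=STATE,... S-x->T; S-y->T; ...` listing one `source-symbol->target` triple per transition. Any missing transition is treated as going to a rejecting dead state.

start=S0; accept=S5,S6; S0-0->S1; S0-1->S2; S1-0->S3; S1-1->S4; S2-0->S5; S2-1->S6; S3-0->S3; S3-1->S4; S4-0->S5; S4-1->S6; S5-0->S3; S5-1->S4; S6-0->S5; S6-1->S6

Because acceptance depends on a position counted from the end, the machine has to buffer the most recent 2 symbols. Make each state the string of the last up-to-2 symbols read; on input `x` shift the window left and append `x`. Accept when the buffered window has length 2 and begins with `1`.
7 states suffice.
        0   1  
>  S0   S1  S2 
   S1   S3  S4 
   S2   S5  S6 
   S3   S3  S4 
   S4   S5  S6 
 * S5   S3  S4 
 * S6   S5  S6 
(> = start, * = accepting)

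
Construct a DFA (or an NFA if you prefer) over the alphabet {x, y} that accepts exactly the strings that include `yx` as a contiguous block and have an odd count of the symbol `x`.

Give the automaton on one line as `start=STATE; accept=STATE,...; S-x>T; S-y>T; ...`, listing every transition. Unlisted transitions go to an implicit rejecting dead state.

Run two small machines in parallel and take their product. One (3 states) tracks whether and how much of `yx` has been seen; the other (2 states) tracks the count of `x`s modulo 2. Each combined state is a pair, one component from each; accept when both components accept. Minimizing collapses redundant product states.
A 5-state machine:
        x   y  
>  S0   S1  S2 
   S1   S0  S3 
   S2   S4  S2 
   S3   S2  S3 
 * S4   S2  S4 
(> = start, * = accepting)

start=S0; accept=S4; S0-x>S1; S0-y>S2; S1-x>S0; S1-y>S3; S2-x>S4; S2-y>S2; S3-x>S2; S3-y>S3; S4-x>S2; S4-y>S4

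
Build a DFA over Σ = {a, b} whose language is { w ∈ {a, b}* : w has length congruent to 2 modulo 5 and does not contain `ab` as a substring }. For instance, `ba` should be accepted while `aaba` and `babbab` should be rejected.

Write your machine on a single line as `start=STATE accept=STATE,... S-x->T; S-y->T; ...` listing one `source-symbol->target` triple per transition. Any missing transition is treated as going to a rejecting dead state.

start=S0; accept=S3,S5; S0-a->S1; S0-b->S2; S1-a->S3; S1-b->S4; S2-a->S3; S2-b->S5; S3-a->S6; S3-b->S7; S4-a->S7; S4-b->S7; S5-a->S6; S5-b->S8; S6-a->S9; S6-b->S10; S7-a->S10; S7-b->S10; S8-a->S9; S8-b->S11; S9-a->S12; S9-b->S13; S10-a->S13; S10-b->S13; S11-a->S12; S11-b->S0; S12-a->S1; S12-b->S14; S13-a->S14; S13-b->S14; S14-a->S4; S14-b->S4

Handle the two conditions separately and then intersect. The first has 5 states tracking the input length modulo 5; the second has 3 states tracking partial matches of the forbidden pattern `ab`. A product state is a pair (one from each), accepting exactly when both do.
With 15 states:
          a    b  
>  S0     S1   S2 
   S1     S3   S4 
   S2     S3   S5 
 * S3     S6   S7 
   S4     S7   S7 
 * S5     S6   S8 
   S6     S9  S10 
   S7    S10  S10 
   S8     S9  S11 
   S9    S12  S13 
   S10   S13  S13 
   S11   S12   S0 
   S12    S1  S14 
   S13   S14  S14 
   S14    S4   S4 
(> = start, * = accepting)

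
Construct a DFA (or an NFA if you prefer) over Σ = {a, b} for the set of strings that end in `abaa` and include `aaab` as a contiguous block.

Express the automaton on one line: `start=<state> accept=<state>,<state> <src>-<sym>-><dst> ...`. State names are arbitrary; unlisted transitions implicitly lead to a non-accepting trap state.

start=q0 accept=q10 q0-a->q1 q0-b->q0 q1-a->q2 q1-b->q3 q2-a->q4 q2-b->q3 q3-a->q5 q3-b->q0 q4-a->q4 q4-b->q6 q5-a->q7 q5-b->q3 q6-a->q8 q6-b->q9 q7-a->q4 q7-b->q3 q8-a->q10 q8-b->q6 q9-a->q11 q9-b->q9 q10-a->q11 q10-b->q6 q11-a->q11 q11-b->q6

Run two small machines in parallel and take their product. One (5 states) tracks how much of the suffix `abaa` has currently been matched; the other (5 states) tracks whether and how much of `aaab` has been seen. Each combined state is a pair, one component from each; accept when both components accept.
          a    b  
>  q0     q1   q0 
   q1     q2   q3 
   q2     q4   q3 
   q3     q5   q0 
   q4     q4   q6 
   q5     q7   q3 
   q6     q8   q9 
   q7     q4   q3 
   q8    q10   q6 
   q9    q11   q9 
 * q10   q11   q6 
   q11   q11   q6 
(> = start, * = accepting)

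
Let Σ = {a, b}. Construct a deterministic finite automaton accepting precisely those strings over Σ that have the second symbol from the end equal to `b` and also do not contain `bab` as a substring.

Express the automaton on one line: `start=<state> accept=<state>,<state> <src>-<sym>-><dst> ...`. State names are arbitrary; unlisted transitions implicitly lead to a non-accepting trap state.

Handle the two conditions separately and then intersect. The first has 7 states tracking the last 2 symbols read; the second has 4 states tracking partial matches of the forbidden pattern `bab`. A product state is a pair (one from each), accepting exactly when both do. After merging equivalent states the machine shrinks.
A 5-state machine:
        a   b  
>  S0   S0  S1 
   S1   S2  S3 
 * S2   S0  S4 
 * S3   S2  S3 
   S4   S4  S4 
(> = start, * = accepting)

start=S0 accept=S2,S3 S0-a->S0 S0-b->S1 S1-a->S2 S1-b->S3 S2-a->S0 S2-b->S4 S3-a->S2 S3-b->S3 S4-a->S4 S4-b->S4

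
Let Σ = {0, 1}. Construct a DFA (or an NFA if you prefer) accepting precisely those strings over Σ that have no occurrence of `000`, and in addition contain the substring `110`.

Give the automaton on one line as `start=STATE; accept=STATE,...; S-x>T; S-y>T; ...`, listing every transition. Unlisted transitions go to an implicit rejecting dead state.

start=A; accept=G,I,J; A-0>B; A-1>C; B-0>D; B-1>C; C-0>B; C-1>E; D-0>F; D-1>C; E-0>G; E-1>E; F-0>F; F-1>H; G-0>I; G-1>J; H-0>F; H-1>K; I-0>L; I-1>J; J-0>G; J-1>J; K-0>L; K-1>K; L-0>L; L-1>L

Run two small machines in parallel and take their product. One (4 states) tracks partial matches of the forbidden pattern `000`; the other (4 states) tracks whether and how much of `110` has been seen. Each combined state is a pair, one component from each; accept when both components accept.
       0  1 
>  A   B  C 
   B   D  C 
   C   B  E 
   D   F  C 
   E   G  E 
   F   F  H 
 * G   I  J 
   H   F  K 
 * I   L  J 
 * J   G  J 
   K   L  K 
   L   L  L 
(> = start, * = accepting)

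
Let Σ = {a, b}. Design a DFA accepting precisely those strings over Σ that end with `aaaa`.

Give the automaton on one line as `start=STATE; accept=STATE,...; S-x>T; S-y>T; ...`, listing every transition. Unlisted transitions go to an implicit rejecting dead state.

start=q0; accept=q4; q0-a>q1; q0-b>q0; q1-a>q2; q1-b>q0; q2-a>q3; q2-b>q0; q3-a>q4; q3-b>q0; q4-a>q4; q4-b>q0

Remember how much of `aaaa` the current input suffix matches. State q0 means no match yet; q1 means the last symbol is `a`; q2 means the last 2 symbols are `aa`; q3 means the last 3 symbols are `aaa`; q4 means the last 4 symbols are `aaaa`. Only q4 accepts. On a mismatch, fall back to the longest proper suffix that is still a prefix of `aaaa`.
5 states suffice.
        a   b  
>  q0   q1  q0 
   q1   q2  q0 
   q2   q3  q0 
   q3   q4  q0 
 * q4   q4  q0 
(> = start, * = accepting)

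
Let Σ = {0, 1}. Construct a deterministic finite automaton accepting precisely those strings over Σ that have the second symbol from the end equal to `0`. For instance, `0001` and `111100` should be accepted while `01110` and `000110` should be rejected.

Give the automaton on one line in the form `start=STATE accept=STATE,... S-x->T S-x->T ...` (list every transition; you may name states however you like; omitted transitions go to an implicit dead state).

start=q0 accept=q3,q4 q0-0->q1 q0-1->q2 q1-0->q3 q1-1->q4 q2-0->q5 q2-1->q6 q3-0->q3 q3-1->q4 q4-0->q5 q4-1->q6 q5-0->q3 q5-1->q4 q6-0->q5 q6-1->q6

Because acceptance depends on a position counted from the end, the machine has to buffer the most recent 2 symbols. Make each state the string of the last up-to-2 symbols read; on input `x` shift the window left and append `x`. Accept when the buffered window has length 2 and begins with `0`.
With 7 states:
        0   1  
>  q0   q1  q2 
   q1   q3  q4 
   q2   q5  q6 
 * q3   q3  q4 
 * q4   q5  q6 
   q5   q3  q4 
   q6   q5  q6 
(> = start, * = accepting)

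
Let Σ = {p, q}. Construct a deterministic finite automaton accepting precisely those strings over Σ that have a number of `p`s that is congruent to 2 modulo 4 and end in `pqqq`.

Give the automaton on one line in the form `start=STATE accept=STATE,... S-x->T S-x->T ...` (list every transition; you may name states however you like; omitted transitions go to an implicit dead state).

Run two small machines in parallel and take their product. The first has 4 states tracking the count of `p`s modulo 4; the second has 5 states tracking how much of the suffix `pqqq` has currently been matched. A product state is a pair (one from each), accepting exactly when both do.
A 20-state machine:
          p    q  
>  s0     s1   s0 
   s1     s2   s3 
   s2     s4   s5 
   s3     s2   s6 
   s4     s7   s8 
   s5     s4   s9 
   s6     s2  s10 
   s7     s1  s11 
   s8     s7  s12 
   s9     s4  s13 
   s10    s2  s14 
   s11    s1  s15 
   s12    s7  s16 
 * s13    s4  s17 
   s14    s2  s14 
   s15    s1  s18 
   s16    s7  s19 
   s17    s4  s17 
   s18    s1   s0 
   s19    s7  s19 
(> = start, * = accepting)

start=s0 accept=s13 s0-p->s1 s0-q->s0 s1-p->s2 s1-q->s3 s2-p->s4 s2-q->s5 s3-p->s2 s3-q->s6 s4-p->s7 s4-q->s8 s5-p->s4 s5-q->s9 s6-p->s2 s6-q->s10 s7-p->s1 s7-q->s11 s8-p->s7 s8-q->s12 s9-p->s4 s9-q->s13 s10-p->s2 s10-q->s14 s11-p->s1 s11-q->s15 s12-p->s7 s12-q->s16 s13-p->s4 s13-q->s17 s14-p->s2 s14-q->s14 s15-p->s1 s15-q->s18 s16-p->s7 s16-q->s19 s17-p->s4 s17-q->s17 s18-p->s1 s18-q->s0 s19-p->s7 s19-q->s19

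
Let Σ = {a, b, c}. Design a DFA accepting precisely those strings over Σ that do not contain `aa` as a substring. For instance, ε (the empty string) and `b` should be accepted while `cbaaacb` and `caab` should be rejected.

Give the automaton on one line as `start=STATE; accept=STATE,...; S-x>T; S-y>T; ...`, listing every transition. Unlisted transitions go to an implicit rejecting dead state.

Track partial matches of the forbidden pattern `aa`. State S2 is a dead state reached once `aa` has occurred; every other state accepts. S0 means no part of `aa` is currently matched.
With 3 states:
        a   b   c  
>* S0   S1  S0  S0 
 * S1   S2  S0  S0 
   S2   S2  S2  S2 
(> = start, * = accepting)

start=S0; accept=S0,S1; S0-a>S1; S0-b>S0; S0-c>S0; S1-a>S2; S1-b>S0; S1-c>S0; S2-a>S2; S2-b>S2; S2-c>S2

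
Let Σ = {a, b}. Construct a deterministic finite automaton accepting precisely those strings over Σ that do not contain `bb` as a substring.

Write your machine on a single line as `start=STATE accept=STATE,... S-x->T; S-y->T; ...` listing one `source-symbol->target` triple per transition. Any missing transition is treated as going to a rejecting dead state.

This is the complement of 'contains `bb`'. Use the same substring-matching states — S0 through S2 holding how much of `bb` has just been matched — but flip the accepting set: everything except the trap S2 accepts.
With 3 states:
        a   b  
>* S0   S0  S1 
 * S1   S0  S2 
   S2   S2  S2 
(> = start, * = accepting)

start=S0; accept=S0,S1; S0-a->S0; S0-b->S1; S1-a->S0; S1-b->S2; S2-a->S2; S2-b->S2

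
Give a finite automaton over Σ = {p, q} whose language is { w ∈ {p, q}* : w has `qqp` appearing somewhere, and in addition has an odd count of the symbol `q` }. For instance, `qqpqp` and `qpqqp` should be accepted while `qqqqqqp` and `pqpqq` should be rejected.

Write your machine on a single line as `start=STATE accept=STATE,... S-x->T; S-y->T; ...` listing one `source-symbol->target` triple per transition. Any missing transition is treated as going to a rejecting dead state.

start=S0; accept=S7; S0-p->S0; S0-q->S1; S1-p->S2; S1-q->S3; S2-p->S2; S2-q->S4; S3-p->S5; S3-q->S6; S4-p->S0; S4-q->S6; S5-p->S5; S5-q->S7; S6-p->S7; S6-q->S3; S7-p->S7; S7-q->S5

Run two small machines in parallel and take their product. The first has 4 states tracking whether and how much of `qqp` has been seen; the second has 2 states tracking the count of `q`s modulo 2. A product state is a pair (one from each), accepting exactly when both do.
8 states suffice.
        p   q  
>  S0   S0  S1 
   S1   S2  S3 
   S2   S2  S4 
   S3   S5  S6 
   S4   S0  S6 
   S5   S5  S7 
   S6   S7  S3 
 * S7   S7  S5 
(> = start, * = accepting)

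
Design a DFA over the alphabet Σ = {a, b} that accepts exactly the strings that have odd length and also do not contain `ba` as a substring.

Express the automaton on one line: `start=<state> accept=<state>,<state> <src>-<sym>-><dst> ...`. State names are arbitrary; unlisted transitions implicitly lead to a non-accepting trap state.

start=q0 accept=q1,q2 q0-a->q1 q0-b->q2 q1-a->q0 q1-b->q3 q2-a->q4 q2-b->q3 q3-a->q4 q3-b->q2 q4-a->q4 q4-b->q4

Build one automaton per condition and run them in lockstep. One (2 states) tracks the input length modulo 2; the other (3 states) tracks partial matches of the forbidden pattern `ba`. Each combined state is a pair, one component from each; accept when both components accept. After merging equivalent states the machine shrinks.
With 5 states:
        a   b  
>  q0   q1  q2 
 * q1   q0  q3 
 * q2   q4  q3 
   q3   q4  q2 
   q4   q4  q4 
(> = start, * = accepting)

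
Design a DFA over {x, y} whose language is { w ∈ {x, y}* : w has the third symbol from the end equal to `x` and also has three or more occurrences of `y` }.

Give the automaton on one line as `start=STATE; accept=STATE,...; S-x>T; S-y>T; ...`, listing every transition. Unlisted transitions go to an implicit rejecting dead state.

start=S0; accept=S7,S11,S12,S14; S0-x>S0; S0-y>S1; S1-x>S2; S1-y>S3; S2-x>S2; S2-y>S4; S3-x>S5; S3-y>S6; S4-x>S5; S4-y>S7; S5-x>S8; S5-y>S9; S6-x>S10; S6-y>S6; S7-x>S10; S7-y>S6; S8-x>S8; S8-y>S11; S9-x>S12; S9-y>S7; S10-x>S13; S10-y>S9; S11-x>S12; S11-y>S7; S12-x>S13; S12-y>S9; S13-x>S14; S13-y>S11; S14-x>S14; S14-y>S11

Run two small machines in parallel and take their product. The first has 15 states tracking the last 3 symbols read; the second has 5 states tracking the count of `y`s, saturating at 4. A product state is a pair (one from each), accepting exactly when both do. Minimizing collapses redundant product states.
15 states suffice.
          x    y  
>  S0     S0   S1 
   S1     S2   S3 
   S2     S2   S4 
   S3     S5   S6 
   S4     S5   S7 
   S5     S8   S9 
   S6    S10   S6 
 * S7    S10   S6 
   S8     S8  S11 
   S9    S12   S7 
   S10   S13   S9 
 * S11   S12   S7 
 * S12   S13   S9 
   S13   S14  S11 
 * S14   S14  S11 
(> = start, * = accepting)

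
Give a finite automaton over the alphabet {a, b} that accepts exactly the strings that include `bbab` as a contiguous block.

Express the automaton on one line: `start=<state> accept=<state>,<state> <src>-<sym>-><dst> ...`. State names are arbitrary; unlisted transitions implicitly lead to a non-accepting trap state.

start=S0 accept=S4 S0-a->S0 S0-b->S1 S1-a->S0 S1-b->S2 S2-a->S3 S2-b->S2 S3-a->S0 S3-b->S4 S4-a->S4 S4-b->S4

States S0..S3 record the length of the longest prefix of `bbab` that matches the current input suffix. Reaching S4 means `bbab` has been seen, and we stay there forever. Accept from S4.
5 states suffice.
        a   b  
>  S0   S0  S1 
   S1   S0  S2 
   S2   S3  S2 
   S3   S0  S4 
 * S4   S4  S4 
(> = start, * = accepting)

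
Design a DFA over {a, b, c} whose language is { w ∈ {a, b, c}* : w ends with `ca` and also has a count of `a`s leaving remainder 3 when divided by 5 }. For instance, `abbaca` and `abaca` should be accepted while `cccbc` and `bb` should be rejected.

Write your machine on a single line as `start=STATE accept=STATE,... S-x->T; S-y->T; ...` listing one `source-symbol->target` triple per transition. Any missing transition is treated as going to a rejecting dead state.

Handle the two conditions separately and then intersect. The first has 3 states tracking how much of the suffix `ca` has currently been matched; the second has 5 states tracking the count of `a`s modulo 5. A product state is a pair (one from each), accepting exactly when both do.
A 15-state machine:
          a    b    c  
>  q0     q1   q0   q2 
   q1     q3   q1   q4 
   q2     q5   q0   q2 
   q3     q6   q3   q7 
   q4     q8   q1   q4 
   q5     q3   q1   q4 
   q6     q9   q6  q10 
   q7    q11   q3   q7 
   q8     q6   q3   q7 
   q9     q0   q9  q12 
   q10   q13   q6  q10 
 * q11    q9   q6  q10 
   q12   q14   q9  q12 
   q13    q0   q9  q12 
   q14    q1   q0   q2 
(> = start, * = accepting)

start=q0; accept=q11; q0-a->q1; q0-b->q0; q0-c->q2; q1-a->q3; q1-b->q1; q1-c->q4; q2-a->q5; q2-b->q0; q2-c->q2; q3-a->q6; q3-b->q3; q3-c->q7; q4-a->q8; q4-b->q1; q4-c->q4; q5-a->q3; q5-b->q1; q5-c->q4; q6-a->q9; q6-b->q6; q6-c->q10; q7-a->q11; q7-b->q3; q7-c->q7; q8-a->q6; q8-b->q3; q8-c->q7; q9-a->q0; q9-b->q9; q9-c->q12; q10-a->q13; q10-b->q6; q10-c->q10; q11-a->q9; q11-b->q6; q11-c->q10; q12-a->q14; q12-b->q9; q12-c->q12; q13-a->q0; q13-b->q9; q13-c->q12; q14-a->q1; q14-b->q0; q14-c->q2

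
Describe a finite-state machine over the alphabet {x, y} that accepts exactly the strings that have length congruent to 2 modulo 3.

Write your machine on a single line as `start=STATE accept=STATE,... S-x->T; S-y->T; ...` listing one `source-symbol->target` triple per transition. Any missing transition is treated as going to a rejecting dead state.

Only the length mod 3 matters, so use a 3-cycle: from any state, every input symbol moves to the next state, wrapping S2 back to S0. Mark S2 accepting.
A 3-state machine:
        x   y  
>  S0   S1  S1 
   S1   S2  S2 
 * S2   S0  S0 
(> = start, * = accepting)

start=S0; accept=S2; S0-x->S1; S0-y->S1; S1-x->S2; S1-y->S2; S2-x->S0; S2-y->S0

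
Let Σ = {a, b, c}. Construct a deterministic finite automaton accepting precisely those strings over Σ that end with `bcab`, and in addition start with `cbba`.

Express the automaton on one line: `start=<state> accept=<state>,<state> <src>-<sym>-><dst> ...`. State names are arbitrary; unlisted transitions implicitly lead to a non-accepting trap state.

start=S0 accept=S9 S0-a->S1 S0-b->S1 S0-c->S2 S1-a->S1 S1-b->S1 S1-c->S1 S2-a->S1 S2-b->S3 S2-c->S1 S3-a->S1 S3-b->S4 S3-c->S1 S4-a->S5 S4-b->S1 S4-c->S1 S5-a->S5 S5-b->S6 S5-c->S5 S6-a->S5 S6-b->S6 S6-c->S7 S7-a->S8 S7-b->S6 S7-c->S5 S8-a->S5 S8-b->S9 S8-c->S5 S9-a->S5 S9-b->S6 S9-c->S7

Run two small machines in parallel and take their product. One (5 states) tracks how much of the suffix `bcab` has currently been matched; the other (6 states) tracks whether the input so far still matches the prefix `cbba`. Each combined state is a pair, one component from each; accept when both components accept. After merging equivalent states the machine shrinks.
A 10-state machine:
        a   b   c  
>  S0   S1  S1  S2 
   S1   S1  S1  S1 
   S2   S1  S3  S1 
   S3   S1  S4  S1 
   S4   S5  S1  S1 
   S5   S5  S6  S5 
   S6   S5  S6  S7 
   S7   S8  S6  S5 
   S8   S5  S9  S5 
 * S9   S5  S6  S7 
(> = start, * = accepting)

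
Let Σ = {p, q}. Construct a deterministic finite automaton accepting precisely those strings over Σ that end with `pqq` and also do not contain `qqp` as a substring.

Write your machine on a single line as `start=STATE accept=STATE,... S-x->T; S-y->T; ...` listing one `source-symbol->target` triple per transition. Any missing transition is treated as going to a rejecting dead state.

start=A; accept=F; A-p->B; A-q->C; B-p->B; B-q->D; C-p->B; C-q->E; D-p->B; D-q->F; E-p->E; E-q->E; F-p->E; F-q->E

Handle the two conditions separately and then intersect. The first has 4 states tracking how much of the suffix `pqq` has currently been matched; the second has 4 states tracking partial matches of the forbidden pattern `qqp`. A product state is a pair (one from each), accepting exactly when both do. Equivalent product states are then merged.
6 states suffice.
       p  q 
>  A   B  C 
   B   B  D 
   C   B  E 
   D   B  F 
   E   E  E 
 * F   E  E 
(> = start, * = accepting)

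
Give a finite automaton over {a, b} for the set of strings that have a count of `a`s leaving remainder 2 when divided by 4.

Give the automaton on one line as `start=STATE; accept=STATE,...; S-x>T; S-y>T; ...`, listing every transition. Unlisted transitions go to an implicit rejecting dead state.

Keep the running count of `a`s modulo 4: each `a` advances along the cycle q0 → q1 → q2 → q3 → q0 while other symbols loop. Accept at q2.
With 4 states:
        a   b  
>  q0   q1  q0 
   q1   q2  q1 
 * q2   q3  q2 
   q3   q0  q3 
(> = start, * = accepting)

start=q0; accept=q2; q0-a>q1; q0-b>q0; q1-a>q2; q1-b>q1; q2-a>q3; q2-b>q2; q3-a>q0; q3-b>q3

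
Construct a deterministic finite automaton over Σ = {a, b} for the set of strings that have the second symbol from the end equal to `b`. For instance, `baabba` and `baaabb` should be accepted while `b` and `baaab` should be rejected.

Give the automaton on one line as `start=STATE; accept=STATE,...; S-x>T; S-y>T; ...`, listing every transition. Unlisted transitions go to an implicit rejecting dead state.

Because acceptance depends on a position counted from the end, the machine has to buffer the most recent 2 symbols. Make each state the string of the last up-to-2 symbols read; on input `x` shift the window left and append `x`. Accept when the buffered window has length 2 and begins with `b`.
A 7-state machine:
        a   b  
>  q0   q1  q2 
   q1   q3  q4 
   q2   q5  q6 
   q3   q3  q4 
   q4   q5  q6 
 * q5   q3  q4 
 * q6   q5  q6 
(> = start, * = accepting)

start=q0; accept=q5,q6; q0-a>q1; q0-b>q2; q1-a>q3; q1-b>q4; q2-a>q5; q2-b>q6; q3-a>q3; q3-b>q4; q4-a>q5; q4-b>q6; q5-a>q3; q5-b>q4; q6-a>q5; q6-b>q6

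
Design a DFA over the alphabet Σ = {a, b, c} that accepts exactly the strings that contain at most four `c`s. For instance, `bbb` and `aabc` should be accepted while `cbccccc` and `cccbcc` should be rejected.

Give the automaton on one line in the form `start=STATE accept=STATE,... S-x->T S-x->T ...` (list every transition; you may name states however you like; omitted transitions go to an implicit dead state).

start=S0 accept=S0,S1,S2,S3,S4 S0-a->S0 S0-b->S0 S0-c->S1 S1-a->S1 S1-b->S1 S1-c->S2 S2-a->S2 S2-b->S2 S2-c->S3 S3-a->S3 S3-b->S3 S3-c->S4 S4-a->S4 S4-b->S4 S4-c->S5 S5-a->S5 S5-b->S5 S5-c->S5

Count `c`s, saturating at 5: states S0 through S4 mean 0 through 4 `c`s seen; S5 means more than 4. Each `c` increments (capped at S5); other symbols loop. Accept from {S0, S1, S2, S3, S4}.
        a   b   c  
>* S0   S0  S0  S1 
 * S1   S1  S1  S2 
 * S2   S2  S2  S3 
 * S3   S3  S3  S4 
 * S4   S4  S4  S5 
   S5   S5  S5  S5 
(> = start, * = accepting)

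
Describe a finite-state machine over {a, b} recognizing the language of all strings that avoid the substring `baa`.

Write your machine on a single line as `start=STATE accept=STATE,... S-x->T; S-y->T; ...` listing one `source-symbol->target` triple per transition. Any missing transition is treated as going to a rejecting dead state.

This is the complement of 'contains `baa`'. Use the same substring-matching states — q0 through q3 holding how much of `baa` has just been matched — but flip the accepting set: everything except the trap q3 accepts.
        a   b  
>* q0   q0  q1 
 * q1   q2  q1 
 * q2   q3  q1 
   q3   q3  q3 
(> = start, * = accepting)

start=q0; accept=q0,q1,q2; q0-a->q0; q0-b->q1; q1-a->q2; q1-b->q1; q2-a->q3; q2-b->q1; q3-a->q3; q3-b->q3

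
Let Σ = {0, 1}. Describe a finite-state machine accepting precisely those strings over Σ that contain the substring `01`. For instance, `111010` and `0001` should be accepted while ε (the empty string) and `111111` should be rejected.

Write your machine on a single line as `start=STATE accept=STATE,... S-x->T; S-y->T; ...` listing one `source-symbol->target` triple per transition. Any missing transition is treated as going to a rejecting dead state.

Track how much of `01` has been matched so far: state s0 is no progress, s2 is the absorbing accept state reached once `01` has occurred. Intermediate states record partial matches; on a mismatch, fall back to the longest reusable overlap.
A 3-state machine:
        0   1  
>  s0   s1  s0 
   s1   s1  s2 
 * s2   s2  s2 
(> = start, * = accepting)

start=s0; accept=s2; s0-0->s1; s0-1->s0; s1-0->s1; s1-1->s2; s2-0->s2; s2-1->s2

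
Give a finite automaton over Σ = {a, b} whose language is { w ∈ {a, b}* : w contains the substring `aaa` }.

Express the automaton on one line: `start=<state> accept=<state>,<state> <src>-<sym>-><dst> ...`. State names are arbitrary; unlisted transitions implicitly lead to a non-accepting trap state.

start=s0 accept=s3 s0-a->s1 s0-b->s0 s1-a->s2 s1-b->s0 s2-a->s3 s2-b->s0 s3-a->s3 s3-b->s3

Track how much of `aaa` has been matched so far: state s0 is no progress, s3 is the absorbing accept state reached once `aaa` has occurred. Intermediate states record partial matches; on a mismatch, fall back to the longest reusable overlap.
A 4-state machine:
        a   b  
>  s0   s1  s0 
   s1   s2  s0 
   s2   s3  s0 
 * s3   s3  s3 
(> = start, * = accepting)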